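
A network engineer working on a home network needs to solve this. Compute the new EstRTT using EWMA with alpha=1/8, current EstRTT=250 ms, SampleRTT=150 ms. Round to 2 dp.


Given: EstRTT = 250 ms, SampleRTT = 150 ms, alpha = 1/8
New EstRTT = (1 - alpha) * EstRTT + alpha * SampleRTT
(7/8) * 250 = 218.75
(1/8) * 150 = 18.75
New EstRTT = 218.75 + 18.75 = 237.5 ms -> 237.50 ms (2 dp)

237.50


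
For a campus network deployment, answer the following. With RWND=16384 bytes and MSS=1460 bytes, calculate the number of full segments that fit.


Given: RWND = 16384 bytes, MSS = 1460 bytes
Full segments = floor(RWND / MSS)
Full segments = floor(16384 / 1460)
Full segments = floor(11.2219) = 11

11


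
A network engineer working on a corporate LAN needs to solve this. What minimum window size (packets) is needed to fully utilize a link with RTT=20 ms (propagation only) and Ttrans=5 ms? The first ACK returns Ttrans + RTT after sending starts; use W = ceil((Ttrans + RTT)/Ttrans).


Given: Ttrans = 5 ms, RTT = 20 ms (= 2 * Tprop, Tprop = 10 ms)
Time until first ACK returns = Ttrans + RTT = 5 + 20 = 25 ms
Need W * Ttrans >= Ttrans + RTT  ->  W >= (Ttrans + RTT) / Ttrans
(Ttrans + RTT) / Ttrans = 25 / 5 = 5
W_min = ceil(5) = 5

5


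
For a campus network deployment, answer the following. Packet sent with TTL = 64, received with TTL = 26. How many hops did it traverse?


Given: initial TTL = 64, received TTL = 26
Hops = initial TTL - received TTL
Hops = 64 - 26 = 38

38


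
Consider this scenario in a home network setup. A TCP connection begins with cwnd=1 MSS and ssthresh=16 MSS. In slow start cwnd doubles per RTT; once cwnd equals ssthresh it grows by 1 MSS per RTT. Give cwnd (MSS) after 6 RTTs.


RTT 0: cwnd = 1 MSS (initial)
RTT 1: cwnd = 2 MSS (slow start, doubled)
RTT 2: cwnd = 4 MSS (slow start, doubled)
RTT 3: cwnd = 8 MSS (slow start, doubled)
RTT 4: cwnd = 16 MSS (slow start, doubled)
RTT 5: cwnd = 17 MSS (congestion avoidance, +1)
RTT 6: cwnd = 18 MSS (congestion avoidance, +1)

18


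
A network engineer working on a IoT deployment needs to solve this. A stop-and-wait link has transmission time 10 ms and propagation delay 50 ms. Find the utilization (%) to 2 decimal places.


Given: Ttrans = 10 ms, Tprop = 50 ms
RTT = 2 * Tprop = 2 * 50 = 100 ms
U = Ttrans / (Ttrans + RTT)
U = 10 / (10 + 100)
U = 10 / 110 = 0.090909
U% = 9.09%

9.09


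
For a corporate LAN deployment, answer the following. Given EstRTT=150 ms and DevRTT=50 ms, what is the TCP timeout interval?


Given: EstRTT = 150 ms, DevRTT = 50 ms
Timeout = EstRTT + 4 * DevRTT
4 * DevRTT = 4 * 50 = 200
Timeout = 150 + 200 = 350 ms

350


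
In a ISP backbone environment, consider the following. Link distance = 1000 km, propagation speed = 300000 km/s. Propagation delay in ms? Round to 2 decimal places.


Given: distance = 1000 km, speed = 300000 km/s
Delay = distance / speed = 1000 / 300000 seconds
Delay in ms = 1000 * 1000 / 300000
Delay = 3.3333 ms
Rounded to 2 dp = 3.33 ms

3.33


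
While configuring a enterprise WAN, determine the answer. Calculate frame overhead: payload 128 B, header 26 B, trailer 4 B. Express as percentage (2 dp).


Given: payload = 128 B, header = 26 B, trailer = 4 B
Overhead bytes = header + trailer = 26 + 4 = 30
Total frame = payload + overhead = 128 + 30 = 158
Overhead % = 30 / 158 * 100 = 18.9873% -> 18.99% (2 dp)

18.99


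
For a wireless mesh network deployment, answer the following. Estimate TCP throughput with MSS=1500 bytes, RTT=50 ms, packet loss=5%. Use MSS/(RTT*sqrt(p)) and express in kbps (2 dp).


Given: MSS = 1500 bytes, RTT = 50 ms, loss = 5%
RTT in seconds = 50 / 1000 = 0.05
Loss rate = 5% = 0.05
sqrt(loss) = sqrt(0.05) = 0.223606797750
Throughput (bytes/s) = 1500 / (0.05 * 0.223606797750) = 134164.0786
Throughput (kbps) = 134164.0786 * 8 / 1000 = 1073.312629 -> 1073.31 kbps (2 dp)

1073.31


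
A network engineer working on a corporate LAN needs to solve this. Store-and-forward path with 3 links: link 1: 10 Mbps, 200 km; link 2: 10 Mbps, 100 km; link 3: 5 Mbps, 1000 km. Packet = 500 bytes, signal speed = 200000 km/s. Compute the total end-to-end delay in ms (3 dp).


Packet = 500 bytes = 4000 bits. Store-and-forward: sum (t_trans + t_prop) per link.
Link 1: t_trans = 4000/(10*10^6) s = 0.4000 ms; t_prop = 200/200000 s = 1.0000 ms; subtotal = 1.4000 ms
Link 2: t_trans = 4000/(10*10^6) s = 0.4000 ms; t_prop = 100/200000 s = 0.5000 ms; subtotal = 0.9000 ms
Link 3: t_trans = 4000/(5*10^6) s = 0.8000 ms; t_prop = 1000/200000 s = 5.0000 ms; subtotal = 5.8000 ms
End-to-end = 1.4000 + 0.9000 + 5.8000 = 8.1000 ms -> 8.100 ms (3 dp)

8.100


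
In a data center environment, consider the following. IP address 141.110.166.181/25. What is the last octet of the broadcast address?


Given: IP = 141.110.166.181, prefix = /25
Host bits = 32 - 25 = 7
Network last octet = 181 AND mask = 128
Host part size = 2^7 - 1 = 127
Broadcast last octet = 128 OR 127 = 255

255


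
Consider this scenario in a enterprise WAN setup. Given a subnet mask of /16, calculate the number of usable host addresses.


Given: subnet mask /16
Host bits = 32 - 16 = 16
Total addresses = 2^16 = 65536
Usable hosts = 65536 - 2 (network + broadcast) = 65534

65534


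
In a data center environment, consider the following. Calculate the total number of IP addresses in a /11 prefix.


Given: CIDR prefix /11
Host bits = 32 - 11 = 21
Total addresses = 2^21 = 2097152

2097152


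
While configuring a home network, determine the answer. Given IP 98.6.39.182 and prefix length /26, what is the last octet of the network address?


Given: IP = 98.6.39.182, prefix = /26
Subnet mask = 255.255.255.192
Last octet of IP: 182
Last octet of mask: 192
Network last octet = 182 AND 192 = 128

128


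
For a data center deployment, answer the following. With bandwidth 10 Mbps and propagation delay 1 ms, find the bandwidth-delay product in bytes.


Given: bandwidth = 10 Mbps, delay = 1 ms
BDP in bits = 10 * 10^6 * 1 / 1000
BDP in bits = 10000
BDP in bytes = 10000 / 8 = 1250

1250


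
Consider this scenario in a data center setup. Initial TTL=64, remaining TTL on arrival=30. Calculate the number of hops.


Given: initial TTL = 64, received TTL = 30
Hops = initial TTL - received TTL
Hops = 64 - 30 = 34

34


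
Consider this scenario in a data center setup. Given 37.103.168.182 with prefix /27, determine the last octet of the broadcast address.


Given: IP = 37.103.168.182, prefix = /27
Host bits = 32 - 27 = 5
Network last octet = 182 AND mask = 160
Host part size = 2^5 - 1 = 31
Broadcast last octet = 160 OR 31 = 191

191


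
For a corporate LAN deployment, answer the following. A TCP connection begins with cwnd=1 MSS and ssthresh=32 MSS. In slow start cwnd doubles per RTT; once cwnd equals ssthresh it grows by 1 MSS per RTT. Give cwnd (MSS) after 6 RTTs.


RTT 0: cwnd = 1 MSS (initial)
RTT 1: cwnd = 2 MSS (slow start, doubled)
RTT 2: cwnd = 4 MSS (slow start, doubled)
RTT 3: cwnd = 8 MSS (slow start, doubled)
RTT 4: cwnd = 16 MSS (slow start, doubled)
RTT 5: cwnd = 32 MSS (slow start, doubled)
RTT 6: cwnd = 33 MSS (congestion avoidance, +1)

33


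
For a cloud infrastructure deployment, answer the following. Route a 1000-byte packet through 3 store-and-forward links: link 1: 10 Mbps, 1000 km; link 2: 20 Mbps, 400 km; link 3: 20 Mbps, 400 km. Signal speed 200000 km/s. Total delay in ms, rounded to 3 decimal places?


Packet = 1000 bytes = 8000 bits. Store-and-forward: sum (t_trans + t_prop) per link.
Link 1: t_trans = 8000/(10*10^6) s = 0.8000 ms; t_prop = 1000/200000 s = 5.0000 ms; subtotal = 5.8000 ms
Link 2: t_trans = 8000/(20*10^6) s = 0.4000 ms; t_prop = 400/200000 s = 2.0000 ms; subtotal = 2.4000 ms
Link 3: t_trans = 8000/(20*10^6) s = 0.4000 ms; t_prop = 400/200000 s = 2.0000 ms; subtotal = 2.4000 ms
End-to-end = 5.8000 + 2.4000 + 2.4000 = 10.6000 ms -> 10.600 ms (3 dp)

10.600


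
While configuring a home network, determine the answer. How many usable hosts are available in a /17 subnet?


Given: subnet mask /17
Host bits = 32 - 17 = 15
Total addresses = 2^15 = 32768
Usable hosts = 32768 - 2 (network + broadcast) = 32766

32766


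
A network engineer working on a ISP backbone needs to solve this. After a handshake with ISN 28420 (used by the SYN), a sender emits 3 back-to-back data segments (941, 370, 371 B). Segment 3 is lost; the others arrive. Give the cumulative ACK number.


SYN uses sequence number 28420; first data byte = ISN + 1 = 28421.
Segment 1: SEQ = 28421, len = 941 B, covers [28421, 29361]
Segment 2: SEQ = 29362, len = 370 B, covers [29362, 29731]
Segment 3: SEQ = 29732, len = 371 B, covers [29732, 30102] [LOST]
In-order data received: bytes [28421, 29731] (segments 1..2).
Segment 3 missing -> gap begins at byte 29732.
Cumulative ACK = next expected in-order byte = 28421 + 941 + 370 = 29732

29732


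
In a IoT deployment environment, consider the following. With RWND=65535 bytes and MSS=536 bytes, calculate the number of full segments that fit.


Given: RWND = 65535 bytes, MSS = 536 bytes
Full segments = floor(RWND / MSS)
Full segments = floor(65535 / 536)
Full segments = floor(122.2668) = 122

122


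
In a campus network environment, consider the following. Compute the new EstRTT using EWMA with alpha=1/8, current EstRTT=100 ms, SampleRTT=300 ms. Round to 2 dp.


Given: EstRTT = 100 ms, SampleRTT = 300 ms, alpha = 1/8
New EstRTT = (1 - alpha) * EstRTT + alpha * SampleRTT
(7/8) * 100 = 87.5
(1/8) * 300 = 37.5
New EstRTT = 87.5 + 37.5 = 125 ms -> 125.00 ms (2 dp)

125.00


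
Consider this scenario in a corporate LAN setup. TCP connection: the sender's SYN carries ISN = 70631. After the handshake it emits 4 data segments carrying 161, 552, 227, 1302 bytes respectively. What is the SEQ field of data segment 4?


The SYN occupies sequence number ISN = 70631, so the first data byte is ISN + 1 = 70632.
SEQ of data segment i = (ISN + 1) + sum of payload sizes of segments 1..i-1.
Segment 1: SEQ = 70632, payload = 161 bytes
Segment 2: SEQ = 70793, payload = 552 bytes
Segment 3: SEQ = 71345, payload = 227 bytes
Segment 4: SEQ = 71572, payload = 1302 bytes
SEQ of segment 4 = 70632 + 161 + 552 + 227 = 71572

71572


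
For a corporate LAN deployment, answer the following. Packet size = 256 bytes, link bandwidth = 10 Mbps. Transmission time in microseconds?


Given: packet = 256 bytes, bandwidth = 10 Mbps
Packet in bits = 256 * 8 = 2048 bits
Bandwidth = 10 * 10^6 = 10000000 bps
Time = 2048 / 10000000 seconds
Time in us = 2048 * 10^6 / 10000000 = 204.8

204.8


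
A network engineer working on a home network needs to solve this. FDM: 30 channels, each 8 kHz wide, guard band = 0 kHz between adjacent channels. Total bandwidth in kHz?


Given: 30 channels, 8 kHz each, guard = 0 kHz
Channel bandwidth = 30 * 8 = 240 kHz
Guard bands = 29 gaps * 0 kHz = 0 kHz
Total = 240 + 0 = 240 kHz

240


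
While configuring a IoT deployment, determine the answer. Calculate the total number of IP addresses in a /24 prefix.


Given: CIDR prefix /24
Host bits = 32 - 24 = 8
Total addresses = 2^8 = 256

256


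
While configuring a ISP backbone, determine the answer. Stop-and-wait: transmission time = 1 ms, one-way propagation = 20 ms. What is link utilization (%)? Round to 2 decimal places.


Given: Ttrans = 1 ms, Tprop = 20 ms
RTT = 2 * Tprop = 2 * 20 = 40 ms
U = Ttrans / (Ttrans + RTT)
U = 1 / (1 + 40)
U = 1 / 41 = 0.02439
U% = 2.44%

2.44


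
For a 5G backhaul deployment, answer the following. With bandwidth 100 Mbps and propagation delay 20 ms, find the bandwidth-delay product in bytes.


Given: bandwidth = 100 Mbps, delay = 20 ms
BDP in bits = 100 * 10^6 * 20 / 1000
BDP in bits = 2000000
BDP in bytes = 2000000 / 8 = 250000

250000


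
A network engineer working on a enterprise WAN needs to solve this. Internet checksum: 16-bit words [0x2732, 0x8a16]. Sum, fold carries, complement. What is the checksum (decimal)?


Given words: [0x2732, 0x8a16]
Step 1: Sum all words
Raw sum = 10034 + 35350 = 45384
One's complement = ~45384 & 0xFFFF = 20151

20151


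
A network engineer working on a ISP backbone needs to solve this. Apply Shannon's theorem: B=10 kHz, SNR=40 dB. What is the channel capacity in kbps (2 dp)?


Given: B = 10 kHz, SNR = 40 dB
SNR linear = 10^(40/10) = 10000
1 + SNR = 10001
log2(10001) = 13.2878566418
C = 10 * 1000 * 13.2878566418 = 132878.5664 bps
C = 132.878566 kbps -> 132.88 kbps (2 dp)

132.88


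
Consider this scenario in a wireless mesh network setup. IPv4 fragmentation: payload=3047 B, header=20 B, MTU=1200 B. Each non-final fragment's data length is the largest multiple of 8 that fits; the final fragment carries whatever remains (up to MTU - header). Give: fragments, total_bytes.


Max data per non-final fragment = floor((MTU - header)/8)*8 = floor((1200 - 20)/8)*8 = floor(1180/8)*8 = 1176 B
Final fragment needs no 8-byte alignment: it can carry up to MTU - header = 1180 B
Non-final fragments needed = ceil((payload - 1180) / 1176) = ceil(1867/1176) = ceil(1.5876) = 2
Number of fragments = 2 + 1 = 3
Fragment sizes (data): 2 * 1176 B + 695 B (last, 695 <= 1180 OK)
Total bytes sent = payload + n_frags * header = 3047 + 3*20 = 3047 + 60 = 3107 B

3, 3107


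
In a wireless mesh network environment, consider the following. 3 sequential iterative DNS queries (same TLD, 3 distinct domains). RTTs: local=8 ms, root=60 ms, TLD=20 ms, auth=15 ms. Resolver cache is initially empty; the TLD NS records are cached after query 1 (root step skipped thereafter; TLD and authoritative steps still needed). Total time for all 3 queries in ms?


Lookup 1 (cold cache): local + root + TLD + auth = 8 + 60 + 20 + 15 = 103 ms
Lookups 2..3 (TLD NS cached -> skip root; new domain -> still ask TLD and auth): local + TLD + auth = 8 + 20 + 15 = 43 ms each
Remaining 2 lookups: 2 * 43 = 86 ms
Total = 103 + 86 = 189 ms

189


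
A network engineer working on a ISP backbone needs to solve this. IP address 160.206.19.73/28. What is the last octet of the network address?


Given: IP = 160.206.19.73, prefix = /28
Subnet mask = 255.255.255.240
Last octet of IP: 73
Last octet of mask: 240
Network last octet = 73 AND 240 = 64

64


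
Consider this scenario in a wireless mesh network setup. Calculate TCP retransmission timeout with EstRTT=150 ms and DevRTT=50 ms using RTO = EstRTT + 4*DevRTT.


Given: EstRTT = 150 ms, DevRTT = 50 ms
Timeout = EstRTT + 4 * DevRTT
4 * DevRTT = 4 * 50 = 200
Timeout = 150 + 200 = 350 ms

350


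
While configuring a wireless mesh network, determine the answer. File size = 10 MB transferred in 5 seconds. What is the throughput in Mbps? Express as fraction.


Given: file = 10 MB, time = 5 s
File in Mb = 10 * 8 = 80 Mb
Throughput = 80 / 5 Mbps
Throughput = 16 Mbps

16


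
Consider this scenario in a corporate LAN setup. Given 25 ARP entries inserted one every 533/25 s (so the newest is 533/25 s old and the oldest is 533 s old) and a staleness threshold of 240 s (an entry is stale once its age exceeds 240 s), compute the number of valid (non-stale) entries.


Ages are k * 533/25 s for k = 1..25 (spacing = 21.3200 s).
Entry k is valid iff k * 533/25 <= 240 iff k <= 25 * 240 / 533 = 11.2570
n_valid = floor(11.2570) = 11
(n_stale = 25 - 11 = 14)

11


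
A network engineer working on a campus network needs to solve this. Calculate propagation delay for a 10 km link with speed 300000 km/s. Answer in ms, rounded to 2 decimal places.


Given: distance = 10 km, speed = 300000 km/s
Delay = distance / speed = 10 / 300000 seconds
Delay in ms = 10 * 1000 / 300000
Delay = 0.0333 ms
Rounded to 2 dp = 0.03 ms

0.03


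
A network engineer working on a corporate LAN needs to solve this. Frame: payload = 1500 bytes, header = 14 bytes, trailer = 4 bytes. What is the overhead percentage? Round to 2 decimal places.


Given: payload = 1500 B, header = 14 B, trailer = 4 B
Overhead bytes = header + trailer = 14 + 4 = 18
Total frame = payload + overhead = 1500 + 18 = 1518
Overhead % = 18 / 1518 * 100 = 1.1858% -> 1.19% (2 dp)

1.19


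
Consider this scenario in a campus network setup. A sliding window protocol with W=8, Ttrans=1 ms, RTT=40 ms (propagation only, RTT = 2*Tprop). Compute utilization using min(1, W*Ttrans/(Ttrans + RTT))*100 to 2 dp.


Given: W = 8, Ttrans = 1 ms, RTT = 40 ms (= 2 * Tprop, Tprop = 20 ms)
Cycle time = Ttrans + RTT = 1 + 40 = 41 ms (first packet sent until its ACK returns)
W * Ttrans = 8 * 1 = 8 ms of sending per cycle
W * Ttrans / (Ttrans + RTT) = 8 / 41 = 0.195122
U = min(1, 0.195122) = 0.195122
U% = 19.51%

19.51


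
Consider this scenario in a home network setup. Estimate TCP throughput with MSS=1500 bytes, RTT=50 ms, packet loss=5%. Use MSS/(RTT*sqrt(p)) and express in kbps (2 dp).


Given: MSS = 1500 bytes, RTT = 50 ms, loss = 5%
RTT in seconds = 50 / 1000 = 0.05
Loss rate = 5% = 0.05
sqrt(loss) = sqrt(0.05) = 0.223606797750
Throughput (bytes/s) = 1500 / (0.05 * 0.223606797750) = 134164.0786
Throughput (kbps) = 134164.0786 * 8 / 1000 = 1073.312629 -> 1073.31 kbps (2 dp)

1073.31


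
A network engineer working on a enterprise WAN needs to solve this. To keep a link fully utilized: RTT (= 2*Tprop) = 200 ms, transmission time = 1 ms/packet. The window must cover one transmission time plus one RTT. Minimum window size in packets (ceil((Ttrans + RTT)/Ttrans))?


Given: Ttrans = 1 ms, RTT = 200 ms (= 2 * Tprop, Tprop = 100 ms)
Time until first ACK returns = Ttrans + RTT = 1 + 200 = 201 ms
Need W * Ttrans >= Ttrans + RTT  ->  W >= (Ttrans + RTT) / Ttrans
(Ttrans + RTT) / Ttrans = 201 / 1 = 201
W_min = ceil(201) = 201

201


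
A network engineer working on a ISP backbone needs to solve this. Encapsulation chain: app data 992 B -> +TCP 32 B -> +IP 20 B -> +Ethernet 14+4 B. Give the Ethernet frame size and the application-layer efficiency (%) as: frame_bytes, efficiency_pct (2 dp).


TCP segment = 992 + 32 = 1024 B
IP packet = 1024 + 20 = 1044 B
Ethernet frame = 1044 + 14 + 4 = 1062 B
Efficiency = app / frame = 992 / 1062 = 0.934087 = 93.4087% -> 93.41% (2 dp)

1062, 93.41


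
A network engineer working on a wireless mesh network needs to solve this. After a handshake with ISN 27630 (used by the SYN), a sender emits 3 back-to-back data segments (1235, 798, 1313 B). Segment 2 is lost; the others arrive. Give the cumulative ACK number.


SYN uses sequence number 27630; first data byte = ISN + 1 = 27631.
Segment 1: SEQ = 27631, len = 1235 B, covers [27631, 28865]
Segment 2: SEQ = 28866, len = 798 B, covers [28866, 29663] [LOST]
Segment 3: SEQ = 29664, len = 1313 B, covers [29664, 30976]
In-order data received: bytes [27631, 28865] (segments 1..1).
Segment 2 missing -> gap begins at byte 28866; later segments buffered out of order.
Cumulative ACK = next expected in-order byte = 27631 + 1235 = 28866

28866


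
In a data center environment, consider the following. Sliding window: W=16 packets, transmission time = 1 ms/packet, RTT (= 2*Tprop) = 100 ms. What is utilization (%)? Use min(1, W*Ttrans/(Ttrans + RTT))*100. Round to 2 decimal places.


Given: W = 16, Ttrans = 1 ms, RTT = 100 ms (= 2 * Tprop, Tprop = 50 ms)
Cycle time = Ttrans + RTT = 1 + 100 = 101 ms (first packet sent until its ACK returns)
W * Ttrans = 16 * 1 = 16 ms of sending per cycle
W * Ttrans / (Ttrans + RTT) = 16 / 101 = 0.158416
U = min(1, 0.158416) = 0.158416
U% = 15.84%

15.84


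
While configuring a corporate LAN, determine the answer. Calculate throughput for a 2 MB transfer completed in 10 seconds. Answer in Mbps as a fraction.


Given: file = 2 MB, time = 10 s
File in Mb = 2 * 8 = 16 Mb
Throughput = 16 / 10 Mbps
Throughput = 8/5 Mbps

8/5


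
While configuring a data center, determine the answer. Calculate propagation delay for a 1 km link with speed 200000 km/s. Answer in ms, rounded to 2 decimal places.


Given: distance = 1 km, speed = 200000 km/s
Delay = distance / speed = 1 / 200000 seconds
Delay in ms = 1 * 1000 / 200000
Delay = 0.0050 ms
Rounded to 2 dp = 0.01 ms

0.01


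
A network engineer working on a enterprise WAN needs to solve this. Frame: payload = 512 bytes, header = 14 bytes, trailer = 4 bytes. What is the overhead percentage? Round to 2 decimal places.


Given: payload = 512 B, header = 14 B, trailer = 4 B
Overhead bytes = header + trailer = 14 + 4 = 18
Total frame = payload + overhead = 512 + 18 = 530
Overhead % = 18 / 530 * 100 = 3.3962% -> 3.40% (2 dp)

3.40


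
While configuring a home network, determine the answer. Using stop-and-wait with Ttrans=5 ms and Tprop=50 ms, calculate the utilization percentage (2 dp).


Given: Ttrans = 5 ms, Tprop = 50 ms
RTT = 2 * Tprop = 2 * 50 = 100 ms
U = Ttrans / (Ttrans + RTT)
U = 5 / (5 + 100)
U = 5 / 105 = 0.047619
U% = 4.76%

4.76


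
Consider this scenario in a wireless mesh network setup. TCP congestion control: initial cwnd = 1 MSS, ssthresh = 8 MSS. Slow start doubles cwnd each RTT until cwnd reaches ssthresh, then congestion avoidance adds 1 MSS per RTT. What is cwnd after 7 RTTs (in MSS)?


RTT 0: cwnd = 1 MSS (initial)
RTT 1: cwnd = 2 MSS (slow start, doubled)
RTT 2: cwnd = 4 MSS (slow start, doubled)
RTT 3: cwnd = 8 MSS (slow start, doubled)
RTT 4: cwnd = 9 MSS (congestion avoidance, +1)
RTT 5: cwnd = 10 MSS (congestion avoidance, +1)
RTT 6: cwnd = 11 MSS (congestion avoidance, +1)
RTT 7: cwnd = 12 MSS (congestion avoidance, +1)

12


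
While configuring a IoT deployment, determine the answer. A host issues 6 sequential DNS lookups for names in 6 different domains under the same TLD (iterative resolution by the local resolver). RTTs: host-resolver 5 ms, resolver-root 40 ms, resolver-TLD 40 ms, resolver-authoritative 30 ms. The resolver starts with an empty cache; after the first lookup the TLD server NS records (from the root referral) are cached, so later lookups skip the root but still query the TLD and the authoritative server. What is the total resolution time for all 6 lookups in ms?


Lookup 1 (cold cache): local + root + TLD + auth = 5 + 40 + 40 + 30 = 115 ms
Lookups 2..6 (TLD NS cached -> skip root; new domain -> still ask TLD and auth): local + TLD + auth = 5 + 40 + 30 = 75 ms each
Remaining 5 lookups: 5 * 75 = 375 ms
Total = 115 + 375 = 490 ms

490


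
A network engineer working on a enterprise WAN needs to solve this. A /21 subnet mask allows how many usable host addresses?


Given: subnet mask /21
Host bits = 32 - 21 = 11
Total addresses = 2^11 = 2048
Usable hosts = 2048 - 2 (network + broadcast) = 2046

2046


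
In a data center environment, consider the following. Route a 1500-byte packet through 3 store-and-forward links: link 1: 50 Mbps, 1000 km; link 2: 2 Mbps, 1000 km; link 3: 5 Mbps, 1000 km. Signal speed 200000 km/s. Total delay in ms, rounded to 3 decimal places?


Packet = 1500 bytes = 12000 bits. Store-and-forward: sum (t_trans + t_prop) per link.
Link 1: t_trans = 12000/(50*10^6) s = 0.2400 ms; t_prop = 1000/200000 s = 5.0000 ms; subtotal = 5.2400 ms
Link 2: t_trans = 12000/(2*10^6) s = 6.0000 ms; t_prop = 1000/200000 s = 5.0000 ms; subtotal = 11.0000 ms
Link 3: t_trans = 12000/(5*10^6) s = 2.4000 ms; t_prop = 1000/200000 s = 5.0000 ms; subtotal = 7.4000 ms
End-to-end = 5.2400 + 11.0000 + 7.4000 = 23.6400 ms -> 23.640 ms (3 dp)

23.640


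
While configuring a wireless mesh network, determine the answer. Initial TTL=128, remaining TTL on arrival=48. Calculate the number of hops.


Given: initial TTL = 128, received TTL = 48
Hops = initial TTL - received TTL
Hops = 128 - 48 = 80

80


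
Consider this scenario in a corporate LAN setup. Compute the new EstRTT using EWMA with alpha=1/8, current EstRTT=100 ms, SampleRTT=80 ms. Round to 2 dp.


Given: EstRTT = 100 ms, SampleRTT = 80 ms, alpha = 1/8
New EstRTT = (1 - alpha) * EstRTT + alpha * SampleRTT
(7/8) * 100 = 87.5
(1/8) * 80 = 10
New EstRTT = 87.5 + 10 = 97.5 ms -> 97.50 ms (2 dp)

97.50


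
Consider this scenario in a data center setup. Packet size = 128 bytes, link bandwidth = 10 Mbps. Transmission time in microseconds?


Given: packet = 128 bytes, bandwidth = 10 Mbps
Packet in bits = 128 * 8 = 1024 bits
Bandwidth = 10 * 10^6 = 10000000 bps
Time = 1024 / 10000000 seconds
Time in us = 1024 * 10^6 / 10000000 = 102.4

102.4


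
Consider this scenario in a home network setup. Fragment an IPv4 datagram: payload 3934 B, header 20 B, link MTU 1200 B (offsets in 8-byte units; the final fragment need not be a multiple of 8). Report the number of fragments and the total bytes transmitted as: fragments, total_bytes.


Max data per non-final fragment = floor((MTU - header)/8)*8 = floor((1200 - 20)/8)*8 = floor(1180/8)*8 = 1176 B
Final fragment needs no 8-byte alignment: it can carry up to MTU - header = 1180 B
Non-final fragments needed = ceil((payload - 1180) / 1176) = ceil(2754/1176) = ceil(2.3418) = 3
Number of fragments = 3 + 1 = 4
Fragment sizes (data): 3 * 1176 B + 406 B (last, 406 <= 1180 OK)
Total bytes sent = payload + n_frags * header = 3934 + 4*20 = 3934 + 80 = 4014 B

4, 4014


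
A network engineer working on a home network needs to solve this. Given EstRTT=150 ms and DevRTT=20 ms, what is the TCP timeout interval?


Given: EstRTT = 150 ms, DevRTT = 20 ms
Timeout = EstRTT + 4 * DevRTT
4 * DevRTT = 4 * 20 = 80
Timeout = 150 + 80 = 230 ms

230


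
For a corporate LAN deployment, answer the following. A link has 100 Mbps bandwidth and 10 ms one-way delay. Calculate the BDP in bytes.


Given: bandwidth = 100 Mbps, delay = 10 ms
BDP in bits = 100 * 10^6 * 10 / 1000
BDP in bits = 1000000
BDP in bytes = 1000000 / 8 = 125000

125000


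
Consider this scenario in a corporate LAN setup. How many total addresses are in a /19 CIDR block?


Given: CIDR prefix /19
Host bits = 32 - 19 = 13
Total addresses = 2^13 = 8192

8192


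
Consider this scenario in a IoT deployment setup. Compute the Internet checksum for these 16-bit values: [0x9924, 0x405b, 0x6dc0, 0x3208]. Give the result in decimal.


Given words: [0x9924, 0x405b, 0x6dc0, 0x3208]
Step 1: Sum all words
Raw sum = 39204 + 16475 + 28096 + 12808 = 96583
Step 2: Fold carry: (31047 + 1) = 31048
One's complement = ~31048 & 0xFFFF = 34487

34487


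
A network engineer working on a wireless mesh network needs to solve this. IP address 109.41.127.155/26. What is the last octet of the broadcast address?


Given: IP = 109.41.127.155, prefix = /26
Host bits = 32 - 26 = 6
Network last octet = 155 AND mask = 128
Host part size = 2^6 - 1 = 63
Broadcast last octet = 128 OR 63 = 191

191


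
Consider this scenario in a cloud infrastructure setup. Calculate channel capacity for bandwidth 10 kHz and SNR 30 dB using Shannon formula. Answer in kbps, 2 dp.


Given: B = 10 kHz, SNR = 30 dB
SNR linear = 10^(30/10) = 1000
1 + SNR = 1001
log2(1001) = 9.9672262588
C = 10 * 1000 * 9.9672262588 = 99672.2626 bps
C = 99.672263 kbps -> 99.67 kbps (2 dp)

99.67


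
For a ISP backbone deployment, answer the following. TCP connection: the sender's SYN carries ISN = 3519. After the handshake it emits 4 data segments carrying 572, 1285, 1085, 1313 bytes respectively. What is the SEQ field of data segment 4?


The SYN occupies sequence number ISN = 3519, so the first data byte is ISN + 1 = 3520.
SEQ of data segment i = (ISN + 1) + sum of payload sizes of segments 1..i-1.
Segment 1: SEQ = 3520, payload = 572 bytes
Segment 2: SEQ = 4092, payload = 1285 bytes
Segment 3: SEQ = 5377, payload = 1085 bytes
Segment 4: SEQ = 6462, payload = 1313 bytes
SEQ of segment 4 = 3520 + 572 + 1285 + 1085 = 6462

6462


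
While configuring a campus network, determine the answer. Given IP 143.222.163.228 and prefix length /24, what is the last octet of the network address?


Given: IP = 143.222.163.228, prefix = /24
Subnet mask = 255.255.255.0
Last octet of IP: 228
Last octet of mask: 0
Network last octet = 228 AND 0 = 0

0


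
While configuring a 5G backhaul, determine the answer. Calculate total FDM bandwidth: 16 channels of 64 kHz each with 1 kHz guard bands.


Given: 16 channels, 64 kHz each, guard = 1 kHz
Channel bandwidth = 16 * 64 = 1024 kHz
Guard bands = 15 gaps * 1 kHz = 15 kHz
Total = 1024 + 15 = 1039 kHz

1039


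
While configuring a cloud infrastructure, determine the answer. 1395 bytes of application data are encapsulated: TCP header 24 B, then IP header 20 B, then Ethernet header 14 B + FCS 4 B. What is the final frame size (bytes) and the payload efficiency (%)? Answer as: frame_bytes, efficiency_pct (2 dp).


TCP segment = 1395 + 24 = 1419 B
IP packet = 1419 + 20 = 1439 B
Ethernet frame = 1439 + 14 + 4 = 1457 B
Efficiency = app / frame = 1395 / 1457 = 0.957447 = 95.7447% -> 95.74% (2 dp)

1457, 95.74


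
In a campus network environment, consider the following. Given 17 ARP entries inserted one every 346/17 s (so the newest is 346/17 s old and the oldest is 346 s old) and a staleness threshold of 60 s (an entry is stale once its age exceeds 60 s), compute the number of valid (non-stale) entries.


Ages are k * 346/17 s for k = 1..17 (spacing = 20.3529 s).
Entry k is valid iff k * 346/17 <= 60 iff k <= 17 * 60 / 346 = 2.9480
n_valid = floor(2.9480) = 2
(n_stale = 17 - 2 = 15)

2


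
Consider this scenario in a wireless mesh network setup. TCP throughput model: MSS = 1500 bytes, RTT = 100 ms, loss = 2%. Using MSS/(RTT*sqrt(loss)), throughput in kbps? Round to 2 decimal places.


Given: MSS = 1500 bytes, RTT = 100 ms, loss = 2%
RTT in seconds = 100 / 1000 = 0.1
Loss rate = 2% = 0.02
sqrt(loss) = sqrt(0.02) = 0.141421356237
Throughput (bytes/s) = 1500 / (0.1 * 0.141421356237) = 106066.0172
Throughput (kbps) = 106066.0172 * 8 / 1000 = 848.528137 -> 848.53 kbps (2 dp)

848.53


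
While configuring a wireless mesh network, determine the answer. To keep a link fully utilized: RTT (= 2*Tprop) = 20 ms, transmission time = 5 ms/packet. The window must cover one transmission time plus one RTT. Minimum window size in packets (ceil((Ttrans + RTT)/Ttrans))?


Given: Ttrans = 5 ms, RTT = 20 ms (= 2 * Tprop, Tprop = 10 ms)
Time until first ACK returns = Ttrans + RTT = 5 + 20 = 25 ms
Need W * Ttrans >= Ttrans + RTT  ->  W >= (Ttrans + RTT) / Ttrans
(Ttrans + RTT) / Ttrans = 25 / 5 = 5
W_min = ceil(5) = 5

5


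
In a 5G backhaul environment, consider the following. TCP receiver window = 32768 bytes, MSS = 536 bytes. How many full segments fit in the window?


Given: RWND = 32768 bytes, MSS = 536 bytes
Full segments = floor(RWND / MSS)
Full segments = floor(32768 / 536)
Full segments = floor(61.1343) = 61

61


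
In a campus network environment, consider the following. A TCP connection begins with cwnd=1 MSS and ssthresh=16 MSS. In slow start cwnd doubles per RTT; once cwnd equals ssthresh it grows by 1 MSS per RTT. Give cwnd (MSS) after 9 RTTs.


RTT 0: cwnd = 1 MSS (initial)
RTT 1: cwnd = 2 MSS (slow start, doubled)
RTT 2: cwnd = 4 MSS (slow start, doubled)
RTT 3: cwnd = 8 MSS (slow start, doubled)
RTT 4: cwnd = 16 MSS (slow start, doubled)
RTT 5: cwnd = 17 MSS (congestion avoidance, +1)
RTT 6: cwnd = 18 MSS (congestion avoidance, +1)
RTT 7: cwnd = 19 MSS (congestion avoidance, +1)
RTT 8: cwnd = 20 MSS (congestion avoidance, +1)
RTT 9: cwnd = 21 MSS (congestion avoidance, +1)

21


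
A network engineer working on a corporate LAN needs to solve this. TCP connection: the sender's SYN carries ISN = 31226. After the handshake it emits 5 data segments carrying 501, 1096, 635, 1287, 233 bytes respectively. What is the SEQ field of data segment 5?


The SYN occupies sequence number ISN = 31226, so the first data byte is ISN + 1 = 31227.
SEQ of data segment i = (ISN + 1) + sum of payload sizes of segments 1..i-1.
Segment 1: SEQ = 31227, payload = 501 bytes
Segment 2: SEQ = 31728, payload = 1096 bytes
Segment 3: SEQ = 32824, payload = 635 bytes
Segment 4: SEQ = 33459, payload = 1287 bytes
Segment 5: SEQ = 34746, payload = 233 bytes
SEQ of segment 5 = 31227 + 501 + 1096 + 635 + 1287 = 34746

34746


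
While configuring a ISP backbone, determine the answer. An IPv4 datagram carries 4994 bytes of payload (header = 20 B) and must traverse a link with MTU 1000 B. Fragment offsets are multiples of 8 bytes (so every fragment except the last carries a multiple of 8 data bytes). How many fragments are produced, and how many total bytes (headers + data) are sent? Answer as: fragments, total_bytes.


Max data per non-final fragment = floor((MTU - header)/8)*8 = floor((1000 - 20)/8)*8 = floor(980/8)*8 = 976 B
Final fragment needs no 8-byte alignment: it can carry up to MTU - header = 980 B
Non-final fragments needed = ceil((payload - 980) / 976) = ceil(4014/976) = ceil(4.1127) = 5
Number of fragments = 5 + 1 = 6
Fragment sizes (data): 5 * 976 B + 114 B (last, 114 <= 980 OK)
Total bytes sent = payload + n_frags * header = 4994 + 6*20 = 4994 + 120 = 5114 B

6, 5114


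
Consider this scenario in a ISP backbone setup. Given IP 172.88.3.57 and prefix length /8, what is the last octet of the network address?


Given: IP = 172.88.3.57, prefix = /8
Subnet mask = 255.0.0.0
Last octet of IP: 57
Last octet of mask: 0
Network last octet = 57 AND 0 = 0

0


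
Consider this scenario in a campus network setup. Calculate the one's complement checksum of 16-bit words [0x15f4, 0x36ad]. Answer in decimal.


Given words: [0x15f4, 0x36ad]
Step 1: Sum all words
Raw sum = 5620 + 13997 = 19617
One's complement = ~19617 & 0xFFFF = 45918

45918


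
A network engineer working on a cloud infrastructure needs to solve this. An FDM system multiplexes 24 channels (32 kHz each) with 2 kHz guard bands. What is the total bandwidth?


Given: 24 channels, 32 kHz each, guard = 2 kHz
Channel bandwidth = 24 * 32 = 768 kHz
Guard bands = 23 gaps * 2 kHz = 46 kHz
Total = 768 + 46 = 814 kHz

814


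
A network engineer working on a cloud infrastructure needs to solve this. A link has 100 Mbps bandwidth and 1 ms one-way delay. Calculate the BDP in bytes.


Given: bandwidth = 100 Mbps, delay = 1 ms
BDP in bits = 100 * 10^6 * 1 / 1000
BDP in bits = 100000
BDP in bytes = 100000 / 8 = 12500

12500


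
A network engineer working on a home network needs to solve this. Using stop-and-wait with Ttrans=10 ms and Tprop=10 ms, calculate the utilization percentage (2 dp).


Given: Ttrans = 10 ms, Tprop = 10 ms
RTT = 2 * Tprop = 2 * 10 = 20 ms
U = Ttrans / (Ttrans + RTT)
U = 10 / (10 + 20)
U = 10 / 30 = 0.333333
U% = 33.33%

33.33


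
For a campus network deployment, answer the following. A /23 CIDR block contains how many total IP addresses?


Given: CIDR prefix /23
Host bits = 32 - 23 = 9
Total addresses = 2^9 = 512

512


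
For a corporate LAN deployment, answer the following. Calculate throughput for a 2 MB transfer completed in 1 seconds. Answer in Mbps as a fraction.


Given: file = 2 MB, time = 1 s
File in Mb = 2 * 8 = 16 Mb
Throughput = 16 / 1 Mbps
Throughput = 16 Mbps

16


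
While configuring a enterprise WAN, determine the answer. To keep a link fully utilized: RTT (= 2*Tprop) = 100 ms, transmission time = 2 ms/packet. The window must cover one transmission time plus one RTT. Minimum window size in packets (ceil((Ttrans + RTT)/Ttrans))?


Given: Ttrans = 2 ms, RTT = 100 ms (= 2 * Tprop, Tprop = 50 ms)
Time until first ACK returns = Ttrans + RTT = 2 + 100 = 102 ms
Need W * Ttrans >= Ttrans + RTT  ->  W >= (Ttrans + RTT) / Ttrans
(Ttrans + RTT) / Ttrans = 102 / 2 = 51
W_min = ceil(51) = 51

51


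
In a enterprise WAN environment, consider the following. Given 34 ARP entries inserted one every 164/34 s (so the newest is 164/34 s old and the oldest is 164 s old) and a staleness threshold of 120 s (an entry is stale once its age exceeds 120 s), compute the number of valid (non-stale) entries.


Ages are k * 164/34 s for k = 1..34 (spacing = 4.8235 s).
Entry k is valid iff k * 164/34 <= 120 iff k <= 34 * 120 / 164 = 24.8780
n_valid = floor(24.8780) = 24
(n_stale = 34 - 24 = 10)

24


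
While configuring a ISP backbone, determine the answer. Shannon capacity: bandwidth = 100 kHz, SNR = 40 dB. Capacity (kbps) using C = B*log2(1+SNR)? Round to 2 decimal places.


Given: B = 100 kHz, SNR = 40 dB
SNR linear = 10^(40/10) = 10000
1 + SNR = 10001
log2(10001) = 13.2878566418
C = 100 * 1000 * 13.2878566418 = 1328785.6642 bps
C = 1328.785664 kbps -> 1328.79 kbps (2 dp)

1328.79


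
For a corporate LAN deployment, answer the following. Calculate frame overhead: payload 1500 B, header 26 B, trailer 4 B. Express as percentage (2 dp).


Given: payload = 1500 B, header = 26 B, trailer = 4 B
Overhead bytes = header + trailer = 26 + 4 = 30
Total frame = payload + overhead = 1500 + 30 = 1530
Overhead % = 30 / 1530 * 100 = 1.9608% -> 1.96% (2 dp)

1.96


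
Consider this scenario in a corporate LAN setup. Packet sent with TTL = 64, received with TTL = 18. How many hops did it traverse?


Given: initial TTL = 64, received TTL = 18
Hops = initial TTL - received TTL
Hops = 64 - 18 = 46

46


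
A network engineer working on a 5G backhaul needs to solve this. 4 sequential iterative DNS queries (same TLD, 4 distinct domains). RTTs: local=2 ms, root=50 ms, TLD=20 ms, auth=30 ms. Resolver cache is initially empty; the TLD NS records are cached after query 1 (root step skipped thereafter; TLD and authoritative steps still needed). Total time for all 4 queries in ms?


Lookup 1 (cold cache): local + root + TLD + auth = 2 + 50 + 20 + 30 = 102 ms
Lookups 2..4 (TLD NS cached -> skip root; new domain -> still ask TLD and auth): local + TLD + auth = 2 + 20 + 30 = 52 ms each
Remaining 3 lookups: 3 * 52 = 156 ms
Total = 102 + 156 = 258 ms

258


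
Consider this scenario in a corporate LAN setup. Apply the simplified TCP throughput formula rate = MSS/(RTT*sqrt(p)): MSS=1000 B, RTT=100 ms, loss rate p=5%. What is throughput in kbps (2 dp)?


Given: MSS = 1000 bytes, RTT = 100 ms, loss = 5%
RTT in seconds = 100 / 1000 = 0.1
Loss rate = 5% = 0.05
sqrt(loss) = sqrt(0.05) = 0.223606797750
Throughput (bytes/s) = 1000 / (0.1 * 0.223606797750) = 44721.3595
Throughput (kbps) = 44721.3595 * 8 / 1000 = 357.770876 -> 357.77 kbps (2 dp)

357.77


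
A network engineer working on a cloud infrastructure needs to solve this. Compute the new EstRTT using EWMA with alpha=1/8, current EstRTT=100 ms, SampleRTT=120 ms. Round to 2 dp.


Given: EstRTT = 100 ms, SampleRTT = 120 ms, alpha = 1/8
New EstRTT = (1 - alpha) * EstRTT + alpha * SampleRTT
(7/8) * 100 = 87.5
(1/8) * 120 = 15
New EstRTT = 87.5 + 15 = 102.5 ms -> 102.50 ms (2 dp)

102.50


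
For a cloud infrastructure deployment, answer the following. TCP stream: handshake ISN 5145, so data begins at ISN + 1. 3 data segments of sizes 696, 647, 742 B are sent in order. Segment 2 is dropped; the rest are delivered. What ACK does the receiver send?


SYN uses sequence number 5145; first data byte = ISN + 1 = 5146.
Segment 1: SEQ = 5146, len = 696 B, covers [5146, 5841]
Segment 2: SEQ = 5842, len = 647 B, covers [5842, 6488] [LOST]
Segment 3: SEQ = 6489, len = 742 B, covers [6489, 7230]
In-order data received: bytes [5146, 5841] (segments 1..1).
Segment 2 missing -> gap begins at byte 5842; later segments buffered out of order.
Cumulative ACK = next expected in-order byte = 5146 + 696 = 5842

5842


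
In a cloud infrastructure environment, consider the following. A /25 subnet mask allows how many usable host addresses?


Given: subnet mask /25
Host bits = 32 - 25 = 7
Total addresses = 2^7 = 128
Usable hosts = 128 - 2 (network + broadcast) = 126

126


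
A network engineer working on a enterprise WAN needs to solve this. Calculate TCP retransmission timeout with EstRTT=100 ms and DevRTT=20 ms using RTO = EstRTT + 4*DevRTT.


Given: EstRTT = 100 ms, DevRTT = 20 ms
Timeout = EstRTT + 4 * DevRTT
4 * DevRTT = 4 * 20 = 80
Timeout = 100 + 80 = 180 ms

180


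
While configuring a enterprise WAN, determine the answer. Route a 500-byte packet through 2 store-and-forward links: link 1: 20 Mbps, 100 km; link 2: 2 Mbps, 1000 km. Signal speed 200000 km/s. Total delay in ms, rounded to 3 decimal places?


Packet = 500 bytes = 4000 bits. Store-and-forward: sum (t_trans + t_prop) per link.
Link 1: t_trans = 4000/(20*10^6) s = 0.2000 ms; t_prop = 100/200000 s = 0.5000 ms; subtotal = 0.7000 ms
Link 2: t_trans = 4000/(2*10^6) s = 2.0000 ms; t_prop = 1000/200000 s = 5.0000 ms; subtotal = 7.0000 ms
End-to-end = 0.7000 + 7.0000 = 7.7000 ms -> 7.700 ms (3 dp)

7.700
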